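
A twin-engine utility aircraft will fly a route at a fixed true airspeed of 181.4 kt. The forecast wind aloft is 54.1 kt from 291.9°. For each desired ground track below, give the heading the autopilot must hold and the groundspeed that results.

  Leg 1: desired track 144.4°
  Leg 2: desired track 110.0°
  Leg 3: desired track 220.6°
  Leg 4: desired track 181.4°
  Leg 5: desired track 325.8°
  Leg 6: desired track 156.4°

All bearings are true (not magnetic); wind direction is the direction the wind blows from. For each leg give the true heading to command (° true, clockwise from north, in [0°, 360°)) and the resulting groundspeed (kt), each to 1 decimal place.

Leg 1: desired track 144.4°; wind correction +9.2° → command heading 153.6°, groundspeed 224.7 kt
Leg 2: desired track 110.0°; wind correction -0.6° → command heading 109.4°, groundspeed 235.5 kt
Leg 3: desired track 220.6°; wind correction +16.4° → command heading 237.0°, groundspeed 156.7 kt
Leg 4: desired track 181.4°; wind correction +16.2° → command heading 197.6°, groundspeed 193.1 kt
Leg 5: desired track 325.8°; wind correction -9.6° → command heading 316.2°, groundspeed 134.0 kt
Leg 6: desired track 156.4°; wind correction +12.1° → command heading 168.5°, groundspeed 216.0 kt

Leg 1: heading=153.6°, groundspeed=224.7 kt
Leg 2: heading=109.4°, groundspeed=235.5 kt
Leg 3: heading=237.0°, groundspeed=156.7 kt
Leg 4: heading=197.6°, groundspeed=193.1 kt
Leg 5: heading=316.2°, groundspeed=134.0 kt
Leg 6: heading=168.5°, groundspeed=216.0 kt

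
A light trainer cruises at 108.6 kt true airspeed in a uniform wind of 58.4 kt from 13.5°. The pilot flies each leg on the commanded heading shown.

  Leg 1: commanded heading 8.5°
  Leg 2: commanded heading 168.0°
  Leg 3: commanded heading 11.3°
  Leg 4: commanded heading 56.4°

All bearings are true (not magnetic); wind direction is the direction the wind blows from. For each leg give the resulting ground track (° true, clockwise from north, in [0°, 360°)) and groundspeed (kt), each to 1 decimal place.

Leg 1: heading 8.5°; drift -5.8° → track 2.7°, groundspeed 50.7 kt
Leg 2: heading 168.0°; drift +8.9° → track 176.9°, groundspeed 163.3 kt
Leg 3: heading 11.3°; drift -2.6° → track 8.7°, groundspeed 50.3 kt
Leg 4: heading 56.4°; drift +31.1° → track 87.5°, groundspeed 76.9 kt

Leg 1: track=2.7°, groundspeed=50.7 kt
Leg 2: track=176.9°, groundspeed=163.3 kt
Leg 3: track=8.7°, groundspeed=50.3 kt
Leg 4: track=87.5°, groundspeed=76.9 kt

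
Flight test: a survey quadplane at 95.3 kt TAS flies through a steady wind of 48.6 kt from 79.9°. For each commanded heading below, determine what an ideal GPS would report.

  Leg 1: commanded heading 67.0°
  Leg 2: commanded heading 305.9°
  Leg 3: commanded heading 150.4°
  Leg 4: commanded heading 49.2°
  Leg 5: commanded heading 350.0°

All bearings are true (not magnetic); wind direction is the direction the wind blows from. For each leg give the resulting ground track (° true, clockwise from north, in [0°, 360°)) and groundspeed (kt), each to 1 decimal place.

Leg 1: heading 67.0°; drift -12.8° → track 54.2°, groundspeed 49.1 kt
Leg 2: heading 305.9°; drift -15.2° → track 290.7°, groundspeed 133.7 kt
Leg 3: heading 150.4°; drift +30.1° → track 180.5°, groundspeed 91.4 kt
Leg 4: heading 49.2°; drift -24.9° → track 24.3°, groundspeed 59.0 kt
Leg 5: heading 350.0°; drift -27.0° → track 323.0°, groundspeed 106.9 kt

Leg 1: track=54.2°, groundspeed=49.1 kt
Leg 2: track=290.7°, groundspeed=133.7 kt
Leg 3: track=180.5°, groundspeed=91.4 kt
Leg 4: track=24.3°, groundspeed=59.0 kt
Leg 5: track=323.0°, groundspeed=106.9 kt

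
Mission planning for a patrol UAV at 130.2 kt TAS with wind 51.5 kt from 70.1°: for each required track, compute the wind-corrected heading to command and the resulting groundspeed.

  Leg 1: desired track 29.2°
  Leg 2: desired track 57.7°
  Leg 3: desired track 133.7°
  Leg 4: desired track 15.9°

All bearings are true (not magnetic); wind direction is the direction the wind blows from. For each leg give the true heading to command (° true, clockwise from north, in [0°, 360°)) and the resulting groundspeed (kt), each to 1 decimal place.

Leg 1: heading=44.2°, groundspeed=86.8 kt
Leg 2: heading=62.6°, groundspeed=79.4 kt
Leg 3: heading=112.9°, groundspeed=98.9 kt
Leg 4: heading=34.6°, groundspeed=93.2 kt

Leg 1: desired track 29.2°; wind correction +15.0° → command heading 44.2°, groundspeed 86.8 kt
Leg 2: desired track 57.7°; wind correction +4.9° → command heading 62.6°, groundspeed 79.4 kt
Leg 3: desired track 133.7°; wind correction -20.8° → command heading 112.9°, groundspeed 98.9 kt
Leg 4: desired track 15.9°; wind correction +18.7° → command heading 34.6°, groundspeed 93.2 kt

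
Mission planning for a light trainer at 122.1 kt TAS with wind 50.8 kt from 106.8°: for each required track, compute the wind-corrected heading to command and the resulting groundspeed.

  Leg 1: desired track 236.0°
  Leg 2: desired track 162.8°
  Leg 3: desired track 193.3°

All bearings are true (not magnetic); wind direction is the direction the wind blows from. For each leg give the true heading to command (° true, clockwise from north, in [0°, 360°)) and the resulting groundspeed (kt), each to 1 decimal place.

Leg 1: heading=217.2°, groundspeed=147.7 kt
Leg 2: heading=142.6°, groundspeed=86.2 kt
Leg 3: heading=168.8°, groundspeed=108.0 kt

Leg 1: desired track 236.0°; wind correction -18.8° → command heading 217.2°, groundspeed 147.7 kt
Leg 2: desired track 162.8°; wind correction -20.2° → command heading 142.6°, groundspeed 86.2 kt
Leg 3: desired track 193.3°; wind correction -24.5° → command heading 168.8°, groundspeed 108.0 kt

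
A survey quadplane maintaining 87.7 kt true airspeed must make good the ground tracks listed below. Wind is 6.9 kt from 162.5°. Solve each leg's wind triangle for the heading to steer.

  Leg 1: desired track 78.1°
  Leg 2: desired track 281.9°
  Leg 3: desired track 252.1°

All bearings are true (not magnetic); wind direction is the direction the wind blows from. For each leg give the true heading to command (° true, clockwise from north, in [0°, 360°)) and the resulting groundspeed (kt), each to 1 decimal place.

Leg 1: desired track 78.1°; wind correction +4.5° → command heading 82.6°, groundspeed 86.8 kt
Leg 2: desired track 281.9°; wind correction -3.9° → command heading 278.0°, groundspeed 90.9 kt
Leg 3: desired track 252.1°; wind correction -4.5° → command heading 247.6°, groundspeed 87.4 kt

Leg 1: heading=82.6°, groundspeed=86.8 kt
Leg 2: heading=278.0°, groundspeed=90.9 kt
Leg 3: heading=247.6°, groundspeed=87.4 kt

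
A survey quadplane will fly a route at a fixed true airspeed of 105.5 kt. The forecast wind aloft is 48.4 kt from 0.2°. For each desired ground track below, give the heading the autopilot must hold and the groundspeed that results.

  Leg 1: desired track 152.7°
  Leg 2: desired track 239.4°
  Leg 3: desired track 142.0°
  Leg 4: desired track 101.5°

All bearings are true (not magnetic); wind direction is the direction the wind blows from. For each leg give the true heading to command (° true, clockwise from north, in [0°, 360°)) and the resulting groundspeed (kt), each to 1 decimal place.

Leg 1: heading=140.5°, groundspeed=146.0 kt
Leg 2: heading=262.6°, groundspeed=121.7 kt
Leg 3: heading=125.5°, groundspeed=139.2 kt
Leg 4: heading=74.8°, groundspeed=103.7 kt

Leg 1: desired track 152.7°; wind correction -12.2° → command heading 140.5°, groundspeed 146.0 kt
Leg 2: desired track 239.4°; wind correction +23.2° → command heading 262.6°, groundspeed 121.7 kt
Leg 3: desired track 142.0°; wind correction -16.5° → command heading 125.5°, groundspeed 139.2 kt
Leg 4: desired track 101.5°; wind correction -26.7° → command heading 74.8°, groundspeed 103.7 kt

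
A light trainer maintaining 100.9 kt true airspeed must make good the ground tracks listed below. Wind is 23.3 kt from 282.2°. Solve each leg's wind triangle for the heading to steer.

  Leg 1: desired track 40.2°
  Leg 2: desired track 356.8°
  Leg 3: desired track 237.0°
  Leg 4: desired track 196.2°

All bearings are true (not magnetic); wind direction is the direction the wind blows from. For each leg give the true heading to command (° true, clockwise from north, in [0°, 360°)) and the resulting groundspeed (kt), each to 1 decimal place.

Leg 1: desired track 40.2°; wind correction -11.8° → command heading 28.4°, groundspeed 109.7 kt
Leg 2: desired track 356.8°; wind correction -12.9° → command heading 343.9°, groundspeed 92.2 kt
Leg 3: desired track 237.0°; wind correction +9.4° → command heading 246.4°, groundspeed 83.1 kt
Leg 4: desired track 196.2°; wind correction +13.3° → command heading 209.5°, groundspeed 96.6 kt

Leg 1: heading=28.4°, groundspeed=109.7 kt
Leg 2: heading=343.9°, groundspeed=92.2 kt
Leg 3: heading=246.4°, groundspeed=83.1 kt
Leg 4: heading=209.5°, groundspeed=96.6 kt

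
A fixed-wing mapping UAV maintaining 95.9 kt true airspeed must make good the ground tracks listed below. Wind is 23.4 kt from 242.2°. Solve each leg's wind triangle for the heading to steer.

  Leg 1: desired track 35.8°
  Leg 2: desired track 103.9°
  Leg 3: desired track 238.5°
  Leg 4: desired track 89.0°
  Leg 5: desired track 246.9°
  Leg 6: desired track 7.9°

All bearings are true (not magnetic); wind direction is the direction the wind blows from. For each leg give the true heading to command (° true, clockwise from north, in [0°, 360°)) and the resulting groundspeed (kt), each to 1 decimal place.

Leg 1: desired track 35.8°; wind correction -6.2° → command heading 29.6°, groundspeed 116.3 kt
Leg 2: desired track 103.9°; wind correction +9.3° → command heading 113.2°, groundspeed 112.1 kt
Leg 3: desired track 238.5°; wind correction +0.9° → command heading 239.4°, groundspeed 72.5 kt
Leg 4: desired track 89.0°; wind correction +6.3° → command heading 95.3°, groundspeed 116.2 kt
Leg 5: desired track 246.9°; wind correction -1.1° → command heading 245.8°, groundspeed 72.6 kt
Leg 6: desired track 7.9°; wind correction -11.4° → command heading 356.5°, groundspeed 107.7 kt

Leg 1: heading=29.6°, groundspeed=116.3 kt
Leg 2: heading=113.2°, groundspeed=112.1 kt
Leg 3: heading=239.4°, groundspeed=72.5 kt
Leg 4: heading=95.3°, groundspeed=116.2 kt
Leg 5: heading=245.8°, groundspeed=72.6 kt
Leg 6: heading=356.5°, groundspeed=107.7 kt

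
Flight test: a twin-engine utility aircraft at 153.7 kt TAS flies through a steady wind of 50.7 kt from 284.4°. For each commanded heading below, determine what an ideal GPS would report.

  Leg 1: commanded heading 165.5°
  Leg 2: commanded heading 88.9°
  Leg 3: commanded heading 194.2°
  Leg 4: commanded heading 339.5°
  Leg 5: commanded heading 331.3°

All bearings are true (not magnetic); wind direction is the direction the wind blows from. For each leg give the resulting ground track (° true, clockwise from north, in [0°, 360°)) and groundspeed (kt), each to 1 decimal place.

Leg 1: heading 165.5°; drift -14.0° → track 151.5°, groundspeed 183.6 kt
Leg 2: heading 88.9°; drift +3.8° → track 92.7°, groundspeed 203.0 kt
Leg 3: heading 194.2°; drift -18.2° → track 176.0°, groundspeed 162.0 kt
Leg 4: heading 339.5°; drift +18.4° → track 357.9°, groundspeed 131.4 kt
Leg 5: heading 331.3°; drift +17.3° → track 348.6°, groundspeed 124.7 kt

Leg 1: track=151.5°, groundspeed=183.6 kt
Leg 2: track=92.7°, groundspeed=203.0 kt
Leg 3: track=176.0°, groundspeed=162.0 kt
Leg 4: track=357.9°, groundspeed=131.4 kt
Leg 5: track=348.6°, groundspeed=124.7 kt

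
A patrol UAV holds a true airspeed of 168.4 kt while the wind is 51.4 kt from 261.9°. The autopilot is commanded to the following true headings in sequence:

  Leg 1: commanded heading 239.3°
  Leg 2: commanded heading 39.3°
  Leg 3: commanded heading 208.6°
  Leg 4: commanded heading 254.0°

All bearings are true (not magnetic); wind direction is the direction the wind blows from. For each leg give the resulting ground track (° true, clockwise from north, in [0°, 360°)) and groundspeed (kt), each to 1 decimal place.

Leg 1: heading 239.3°; drift -9.3° → track 230.0°, groundspeed 122.5 kt
Leg 2: heading 39.3°; drift +9.6° → track 48.9°, groundspeed 209.1 kt
Leg 3: heading 208.6°; drift -16.7° → track 191.9°, groundspeed 143.7 kt
Leg 4: heading 254.0°; drift -3.4° → track 250.6°, groundspeed 117.7 kt

Leg 1: track=230.0°, groundspeed=122.5 kt
Leg 2: track=48.9°, groundspeed=209.1 kt
Leg 3: track=191.9°, groundspeed=143.7 kt
Leg 4: track=250.6°, groundspeed=117.7 kt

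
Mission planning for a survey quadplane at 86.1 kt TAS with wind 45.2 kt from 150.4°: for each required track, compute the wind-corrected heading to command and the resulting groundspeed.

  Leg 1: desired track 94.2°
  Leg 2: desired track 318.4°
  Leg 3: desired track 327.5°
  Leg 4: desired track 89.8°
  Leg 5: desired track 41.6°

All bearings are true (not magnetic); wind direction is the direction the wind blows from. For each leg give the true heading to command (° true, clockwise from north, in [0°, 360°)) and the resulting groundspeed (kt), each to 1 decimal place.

Leg 1: heading=120.1°, groundspeed=52.3 kt
Leg 2: heading=312.1°, groundspeed=129.8 kt
Leg 3: heading=326.0°, groundspeed=131.2 kt
Leg 4: heading=117.0°, groundspeed=54.4 kt
Leg 5: heading=71.4°, groundspeed=89.3 kt

Leg 1: desired track 94.2°; wind correction +25.9° → command heading 120.1°, groundspeed 52.3 kt
Leg 2: desired track 318.4°; wind correction -6.3° → command heading 312.1°, groundspeed 129.8 kt
Leg 3: desired track 327.5°; wind correction -1.5° → command heading 326.0°, groundspeed 131.2 kt
Leg 4: desired track 89.8°; wind correction +27.2° → command heading 117.0°, groundspeed 54.4 kt
Leg 5: desired track 41.6°; wind correction +29.8° → command heading 71.4°, groundspeed 89.3 kt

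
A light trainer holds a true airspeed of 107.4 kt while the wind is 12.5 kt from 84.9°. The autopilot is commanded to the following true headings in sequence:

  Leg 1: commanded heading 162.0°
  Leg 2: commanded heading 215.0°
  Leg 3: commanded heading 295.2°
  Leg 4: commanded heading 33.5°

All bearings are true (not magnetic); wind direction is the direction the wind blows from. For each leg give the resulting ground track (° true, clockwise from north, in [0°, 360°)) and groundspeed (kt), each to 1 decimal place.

Leg 1: track=168.6°, groundspeed=105.3 kt
Leg 2: track=219.7°, groundspeed=115.8 kt
Leg 3: track=292.1°, groundspeed=118.4 kt
Leg 4: track=27.9°, groundspeed=100.1 kt

Leg 1: heading 162.0°; drift +6.6° → track 168.6°, groundspeed 105.3 kt
Leg 2: heading 215.0°; drift +4.7° → track 219.7°, groundspeed 115.8 kt
Leg 3: heading 295.2°; drift -3.1° → track 292.1°, groundspeed 118.4 kt
Leg 4: heading 33.5°; drift -5.6° → track 27.9°, groundspeed 100.1 kt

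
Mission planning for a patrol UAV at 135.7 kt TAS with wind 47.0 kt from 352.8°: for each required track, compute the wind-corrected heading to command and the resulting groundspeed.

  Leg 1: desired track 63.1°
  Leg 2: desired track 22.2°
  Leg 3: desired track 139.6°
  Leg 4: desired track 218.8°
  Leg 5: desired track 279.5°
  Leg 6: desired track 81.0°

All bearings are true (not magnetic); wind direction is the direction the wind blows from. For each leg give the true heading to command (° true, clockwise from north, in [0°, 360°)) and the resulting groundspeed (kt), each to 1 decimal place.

Leg 1: heading=44.1°, groundspeed=112.4 kt
Leg 2: heading=12.4°, groundspeed=92.8 kt
Leg 3: heading=128.7°, groundspeed=172.6 kt
Leg 4: heading=233.2°, groundspeed=164.1 kt
Leg 5: heading=298.9°, groundspeed=114.5 kt
Leg 6: heading=60.7°, groundspeed=125.8 kt

Leg 1: desired track 63.1°; wind correction -19.0° → command heading 44.1°, groundspeed 112.4 kt
Leg 2: desired track 22.2°; wind correction -9.8° → command heading 12.4°, groundspeed 92.8 kt
Leg 3: desired track 139.6°; wind correction -10.9° → command heading 128.7°, groundspeed 172.6 kt
Leg 4: desired track 218.8°; wind correction +14.4° → command heading 233.2°, groundspeed 164.1 kt
Leg 5: desired track 279.5°; wind correction +19.4° → command heading 298.9°, groundspeed 114.5 kt
Leg 6: desired track 81.0°; wind correction -20.3° → command heading 60.7°, groundspeed 125.8 kt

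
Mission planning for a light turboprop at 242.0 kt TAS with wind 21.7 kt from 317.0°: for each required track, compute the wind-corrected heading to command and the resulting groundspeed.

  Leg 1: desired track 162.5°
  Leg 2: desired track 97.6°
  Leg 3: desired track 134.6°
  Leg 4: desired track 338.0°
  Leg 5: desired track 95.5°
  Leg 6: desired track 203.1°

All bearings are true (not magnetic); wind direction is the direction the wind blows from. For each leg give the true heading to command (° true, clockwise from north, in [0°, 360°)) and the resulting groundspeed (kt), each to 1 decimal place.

Leg 1: heading=164.7°, groundspeed=261.4 kt
Leg 2: heading=94.3°, groundspeed=258.4 kt
Leg 3: heading=134.4°, groundspeed=263.7 kt
Leg 4: heading=336.2°, groundspeed=221.6 kt
Leg 5: heading=92.1°, groundspeed=257.8 kt
Leg 6: heading=207.8°, groundspeed=250.0 kt

Leg 1: desired track 162.5°; wind correction +2.2° → command heading 164.7°, groundspeed 261.4 kt
Leg 2: desired track 97.6°; wind correction -3.3° → command heading 94.3°, groundspeed 258.4 kt
Leg 3: desired track 134.6°; wind correction -0.2° → command heading 134.4°, groundspeed 263.7 kt
Leg 4: desired track 338.0°; wind correction -1.8° → command heading 336.2°, groundspeed 221.6 kt
Leg 5: desired track 95.5°; wind correction -3.4° → command heading 92.1°, groundspeed 257.8 kt
Leg 6: desired track 203.1°; wind correction +4.7° → command heading 207.8°, groundspeed 250.0 kt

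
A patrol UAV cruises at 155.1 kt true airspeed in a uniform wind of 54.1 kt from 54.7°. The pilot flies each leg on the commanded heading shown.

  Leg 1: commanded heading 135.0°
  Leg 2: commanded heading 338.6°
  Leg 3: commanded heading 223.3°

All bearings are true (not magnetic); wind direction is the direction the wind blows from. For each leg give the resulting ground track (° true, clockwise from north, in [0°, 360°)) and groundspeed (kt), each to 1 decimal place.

Leg 1: track=155.1°, groundspeed=155.4 kt
Leg 2: track=318.3°, groundspeed=151.5 kt
Leg 3: track=226.2°, groundspeed=208.4 kt

Leg 1: heading 135.0°; drift +20.1° → track 155.1°, groundspeed 155.4 kt
Leg 2: heading 338.6°; drift -20.3° → track 318.3°, groundspeed 151.5 kt
Leg 3: heading 223.3°; drift +2.9° → track 226.2°, groundspeed 208.4 kt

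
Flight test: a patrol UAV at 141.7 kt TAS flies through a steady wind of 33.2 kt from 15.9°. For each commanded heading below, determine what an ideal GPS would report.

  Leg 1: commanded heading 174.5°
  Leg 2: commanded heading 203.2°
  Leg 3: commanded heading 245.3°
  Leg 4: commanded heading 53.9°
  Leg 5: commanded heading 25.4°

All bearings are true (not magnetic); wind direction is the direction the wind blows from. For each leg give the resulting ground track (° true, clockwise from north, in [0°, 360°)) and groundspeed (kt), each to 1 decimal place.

Leg 1: track=178.5°, groundspeed=173.0 kt
Leg 2: track=201.8°, groundspeed=174.7 kt
Leg 3: track=236.5°, groundspeed=165.2 kt
Leg 4: track=63.9°, groundspeed=117.3 kt
Leg 5: track=28.3°, groundspeed=109.1 kt

Leg 1: heading 174.5°; drift +4.0° → track 178.5°, groundspeed 173.0 kt
Leg 2: heading 203.2°; drift -1.4° → track 201.8°, groundspeed 174.7 kt
Leg 3: heading 245.3°; drift -8.8° → track 236.5°, groundspeed 165.2 kt
Leg 4: heading 53.9°; drift +10.0° → track 63.9°, groundspeed 117.3 kt
Leg 5: heading 25.4°; drift +2.9° → track 28.3°, groundspeed 109.1 kt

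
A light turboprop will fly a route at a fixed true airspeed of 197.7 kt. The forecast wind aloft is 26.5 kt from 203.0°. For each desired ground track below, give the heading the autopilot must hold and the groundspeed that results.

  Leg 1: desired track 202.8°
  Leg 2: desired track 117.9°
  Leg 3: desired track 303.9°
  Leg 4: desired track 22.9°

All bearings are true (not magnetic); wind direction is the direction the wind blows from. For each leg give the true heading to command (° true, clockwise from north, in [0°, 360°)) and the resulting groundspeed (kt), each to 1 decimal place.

Leg 1: desired track 202.8°; wind correction +0.0° → command heading 202.8°, groundspeed 171.2 kt
Leg 2: desired track 117.9°; wind correction +7.7° → command heading 125.6°, groundspeed 193.7 kt
Leg 3: desired track 303.9°; wind correction -7.6° → command heading 296.3°, groundspeed 201.0 kt
Leg 4: desired track 22.9°; wind correction +0.0° → command heading 22.9°, groundspeed 224.2 kt

Leg 1: heading=202.8°, groundspeed=171.2 kt
Leg 2: heading=125.6°, groundspeed=193.7 kt
Leg 3: heading=296.3°, groundspeed=201.0 kt
Leg 4: heading=22.9°, groundspeed=224.2 kt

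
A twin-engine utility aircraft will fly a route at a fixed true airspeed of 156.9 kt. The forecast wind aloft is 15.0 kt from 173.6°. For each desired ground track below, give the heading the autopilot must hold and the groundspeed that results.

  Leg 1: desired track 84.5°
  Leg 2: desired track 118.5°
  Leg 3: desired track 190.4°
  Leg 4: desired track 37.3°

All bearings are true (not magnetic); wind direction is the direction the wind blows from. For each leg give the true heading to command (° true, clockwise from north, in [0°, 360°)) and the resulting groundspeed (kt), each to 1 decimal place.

Leg 1: desired track 84.5°; wind correction +5.5° → command heading 90.0°, groundspeed 155.9 kt
Leg 2: desired track 118.5°; wind correction +4.5° → command heading 123.0°, groundspeed 147.8 kt
Leg 3: desired track 190.4°; wind correction -1.6° → command heading 188.8°, groundspeed 142.5 kt
Leg 4: desired track 37.3°; wind correction +3.8° → command heading 41.1°, groundspeed 167.4 kt

Leg 1: heading=90.0°, groundspeed=155.9 kt
Leg 2: heading=123.0°, groundspeed=147.8 kt
Leg 3: heading=188.8°, groundspeed=142.5 kt
Leg 4: heading=41.1°, groundspeed=167.4 kt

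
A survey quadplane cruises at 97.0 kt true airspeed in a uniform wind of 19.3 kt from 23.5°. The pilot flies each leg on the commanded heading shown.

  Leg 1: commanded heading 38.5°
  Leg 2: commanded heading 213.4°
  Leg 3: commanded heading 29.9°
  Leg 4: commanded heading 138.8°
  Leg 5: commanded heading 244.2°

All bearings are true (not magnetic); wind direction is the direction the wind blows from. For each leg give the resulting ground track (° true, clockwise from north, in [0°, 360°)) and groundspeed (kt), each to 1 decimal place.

Leg 1: heading 38.5°; drift +3.6° → track 42.1°, groundspeed 78.5 kt
Leg 2: heading 213.4°; drift -1.6° → track 211.8°, groundspeed 116.1 kt
Leg 3: heading 29.9°; drift +1.6° → track 31.5°, groundspeed 77.9 kt
Leg 4: heading 138.8°; drift +9.4° → track 148.2°, groundspeed 106.7 kt
Leg 5: heading 244.2°; drift -6.4° → track 237.8°, groundspeed 112.3 kt

Leg 1: track=42.1°, groundspeed=78.5 kt
Leg 2: track=211.8°, groundspeed=116.1 kt
Leg 3: track=31.5°, groundspeed=77.9 kt
Leg 4: track=148.2°, groundspeed=106.7 kt
Leg 5: track=237.8°, groundspeed=112.3 kt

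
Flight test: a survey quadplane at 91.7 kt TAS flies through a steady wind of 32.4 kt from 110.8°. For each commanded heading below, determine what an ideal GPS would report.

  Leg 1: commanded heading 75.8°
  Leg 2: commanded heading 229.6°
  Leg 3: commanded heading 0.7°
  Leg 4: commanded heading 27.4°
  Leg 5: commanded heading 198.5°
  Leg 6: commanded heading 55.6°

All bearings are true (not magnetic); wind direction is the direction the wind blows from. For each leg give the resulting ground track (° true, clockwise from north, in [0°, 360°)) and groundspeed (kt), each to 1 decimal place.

Leg 1: track=59.9°, groundspeed=67.8 kt
Leg 2: track=244.4°, groundspeed=111.0 kt
Leg 3: track=344.2°, groundspeed=107.2 kt
Leg 4: track=7.3°, groundspeed=93.7 kt
Leg 5: track=218.2°, groundspeed=96.0 kt
Leg 6: track=35.6°, groundspeed=77.9 kt

Leg 1: heading 75.8°; drift -15.9° → track 59.9°, groundspeed 67.8 kt
Leg 2: heading 229.6°; drift +14.8° → track 244.4°, groundspeed 111.0 kt
Leg 3: heading 0.7°; drift -16.5° → track 344.2°, groundspeed 107.2 kt
Leg 4: heading 27.4°; drift -20.1° → track 7.3°, groundspeed 93.7 kt
Leg 5: heading 198.5°; drift +19.7° → track 218.2°, groundspeed 96.0 kt
Leg 6: heading 55.6°; drift -20.0° → track 35.6°, groundspeed 77.9 kt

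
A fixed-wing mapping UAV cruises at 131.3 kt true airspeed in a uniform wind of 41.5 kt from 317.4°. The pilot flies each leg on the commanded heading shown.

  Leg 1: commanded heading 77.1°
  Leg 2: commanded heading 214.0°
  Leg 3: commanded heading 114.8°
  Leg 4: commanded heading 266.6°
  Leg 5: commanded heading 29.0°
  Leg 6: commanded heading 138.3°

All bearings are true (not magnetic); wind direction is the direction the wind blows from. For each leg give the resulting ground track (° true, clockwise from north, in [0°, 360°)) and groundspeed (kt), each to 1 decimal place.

Leg 1: track=90.5°, groundspeed=156.1 kt
Leg 2: track=198.0°, groundspeed=146.6 kt
Leg 3: track=120.2°, groundspeed=170.4 kt
Leg 4: track=249.6°, groundspeed=109.9 kt
Leg 5: track=47.4°, groundspeed=124.6 kt
Leg 6: track=138.1°, groundspeed=172.8 kt

Leg 1: heading 77.1°; drift +13.4° → track 90.5°, groundspeed 156.1 kt
Leg 2: heading 214.0°; drift -16.0° → track 198.0°, groundspeed 146.6 kt
Leg 3: heading 114.8°; drift +5.4° → track 120.2°, groundspeed 170.4 kt
Leg 4: heading 266.6°; drift -17.0° → track 249.6°, groundspeed 109.9 kt
Leg 5: heading 29.0°; drift +18.4° → track 47.4°, groundspeed 124.6 kt
Leg 6: heading 138.3°; drift -0.2° → track 138.1°, groundspeed 172.8 kt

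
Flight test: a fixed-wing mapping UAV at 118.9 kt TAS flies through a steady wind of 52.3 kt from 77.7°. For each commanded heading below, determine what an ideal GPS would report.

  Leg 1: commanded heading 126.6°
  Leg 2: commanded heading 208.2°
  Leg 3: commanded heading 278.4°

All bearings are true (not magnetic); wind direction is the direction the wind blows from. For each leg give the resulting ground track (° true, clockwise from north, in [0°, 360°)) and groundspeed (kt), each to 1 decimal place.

Leg 1: heading 126.6°; drift +25.0° → track 151.6°, groundspeed 93.3 kt
Leg 2: heading 208.2°; drift +14.6° → track 222.8°, groundspeed 158.0 kt
Leg 3: heading 278.4°; drift -6.3° → track 272.1°, groundspeed 168.8 kt

Leg 1: track=151.6°, groundspeed=93.3 kt
Leg 2: track=222.8°, groundspeed=158.0 kt
Leg 3: track=272.1°, groundspeed=168.8 kt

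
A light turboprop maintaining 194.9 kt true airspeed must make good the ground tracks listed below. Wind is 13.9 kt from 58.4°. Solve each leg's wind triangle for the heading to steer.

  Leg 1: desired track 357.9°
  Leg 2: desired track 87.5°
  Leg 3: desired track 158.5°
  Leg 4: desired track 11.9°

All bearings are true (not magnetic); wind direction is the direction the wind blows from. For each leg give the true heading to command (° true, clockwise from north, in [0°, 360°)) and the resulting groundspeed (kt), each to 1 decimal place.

Leg 1: heading=1.5°, groundspeed=187.7 kt
Leg 2: heading=85.5°, groundspeed=182.6 kt
Leg 3: heading=154.5°, groundspeed=196.9 kt
Leg 4: heading=14.9°, groundspeed=185.1 kt

Leg 1: desired track 357.9°; wind correction +3.6° → command heading 1.5°, groundspeed 187.7 kt
Leg 2: desired track 87.5°; wind correction -2.0° → command heading 85.5°, groundspeed 182.6 kt
Leg 3: desired track 158.5°; wind correction -4.0° → command heading 154.5°, groundspeed 196.9 kt
Leg 4: desired track 11.9°; wind correction +3.0° → command heading 14.9°, groundspeed 185.1 kt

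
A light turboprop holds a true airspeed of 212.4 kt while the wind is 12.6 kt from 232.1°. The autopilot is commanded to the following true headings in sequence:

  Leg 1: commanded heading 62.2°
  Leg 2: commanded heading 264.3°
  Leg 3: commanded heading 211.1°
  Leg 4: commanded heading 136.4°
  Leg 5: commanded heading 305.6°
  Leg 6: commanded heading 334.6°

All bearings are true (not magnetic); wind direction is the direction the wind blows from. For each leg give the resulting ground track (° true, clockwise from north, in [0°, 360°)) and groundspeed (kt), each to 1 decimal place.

Leg 1: heading 62.2°; drift -0.6° → track 61.6°, groundspeed 224.8 kt
Leg 2: heading 264.3°; drift +1.9° → track 266.2°, groundspeed 201.8 kt
Leg 3: heading 211.1°; drift -1.3° → track 209.8°, groundspeed 200.7 kt
Leg 4: heading 136.4°; drift -3.4° → track 133.0°, groundspeed 214.0 kt
Leg 5: heading 305.6°; drift +3.3° → track 308.9°, groundspeed 209.2 kt
Leg 6: heading 334.6°; drift +3.3° → track 337.9°, groundspeed 215.5 kt

Leg 1: track=61.6°, groundspeed=224.8 kt
Leg 2: track=266.2°, groundspeed=201.8 kt
Leg 3: track=209.8°, groundspeed=200.7 kt
Leg 4: track=133.0°, groundspeed=214.0 kt
Leg 5: track=308.9°, groundspeed=209.2 kt
Leg 6: track=337.9°, groundspeed=215.5 kt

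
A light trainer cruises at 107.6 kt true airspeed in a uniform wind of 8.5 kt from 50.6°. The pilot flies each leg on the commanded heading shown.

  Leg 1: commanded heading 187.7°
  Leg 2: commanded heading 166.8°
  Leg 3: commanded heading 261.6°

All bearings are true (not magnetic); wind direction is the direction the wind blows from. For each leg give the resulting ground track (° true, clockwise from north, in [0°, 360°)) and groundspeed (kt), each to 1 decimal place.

Leg 1: heading 187.7°; drift +2.9° → track 190.6°, groundspeed 114.0 kt
Leg 2: heading 166.8°; drift +3.9° → track 170.7°, groundspeed 111.6 kt
Leg 3: heading 261.6°; drift -2.2° → track 259.4°, groundspeed 115.0 kt

Leg 1: track=190.6°, groundspeed=114.0 kt
Leg 2: track=170.7°, groundspeed=111.6 kt
Leg 3: track=259.4°, groundspeed=115.0 kt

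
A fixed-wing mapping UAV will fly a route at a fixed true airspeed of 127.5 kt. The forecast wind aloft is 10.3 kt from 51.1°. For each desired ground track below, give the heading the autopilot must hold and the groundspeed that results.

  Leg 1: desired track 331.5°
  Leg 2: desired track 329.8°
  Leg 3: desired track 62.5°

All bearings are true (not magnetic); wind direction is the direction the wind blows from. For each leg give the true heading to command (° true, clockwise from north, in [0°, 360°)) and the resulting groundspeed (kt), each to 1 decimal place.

Leg 1: heading=336.1°, groundspeed=125.2 kt
Leg 2: heading=334.4°, groundspeed=125.5 kt
Leg 3: heading=61.6°, groundspeed=117.4 kt

Leg 1: desired track 331.5°; wind correction +4.6° → command heading 336.1°, groundspeed 125.2 kt
Leg 2: desired track 329.8°; wind correction +4.6° → command heading 334.4°, groundspeed 125.5 kt
Leg 3: desired track 62.5°; wind correction -0.9° → command heading 61.6°, groundspeed 117.4 kt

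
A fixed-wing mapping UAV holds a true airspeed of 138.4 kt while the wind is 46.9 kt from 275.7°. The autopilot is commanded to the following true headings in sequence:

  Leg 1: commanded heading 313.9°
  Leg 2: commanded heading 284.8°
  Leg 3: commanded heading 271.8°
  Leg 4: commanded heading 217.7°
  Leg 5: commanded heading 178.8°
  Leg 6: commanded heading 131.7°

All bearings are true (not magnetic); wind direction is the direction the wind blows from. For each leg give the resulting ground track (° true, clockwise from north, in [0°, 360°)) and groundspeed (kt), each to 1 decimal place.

Leg 1: heading 313.9°; drift +15.9° → track 329.8°, groundspeed 105.6 kt
Leg 2: heading 284.8°; drift +4.6° → track 289.4°, groundspeed 92.4 kt
Leg 3: heading 271.8°; drift -2.0° → track 269.8°, groundspeed 91.7 kt
Leg 4: heading 217.7°; drift -19.3° → track 198.4°, groundspeed 120.3 kt
Leg 5: heading 178.8°; drift -17.9° → track 160.9°, groundspeed 151.4 kt
Leg 6: heading 131.7°; drift -8.9° → track 122.8°, groundspeed 178.5 kt

Leg 1: track=329.8°, groundspeed=105.6 kt
Leg 2: track=289.4°, groundspeed=92.4 kt
Leg 3: track=269.8°, groundspeed=91.7 kt
Leg 4: track=198.4°, groundspeed=120.3 kt
Leg 5: track=160.9°, groundspeed=151.4 kt
Leg 6: track=122.8°, groundspeed=178.5 kt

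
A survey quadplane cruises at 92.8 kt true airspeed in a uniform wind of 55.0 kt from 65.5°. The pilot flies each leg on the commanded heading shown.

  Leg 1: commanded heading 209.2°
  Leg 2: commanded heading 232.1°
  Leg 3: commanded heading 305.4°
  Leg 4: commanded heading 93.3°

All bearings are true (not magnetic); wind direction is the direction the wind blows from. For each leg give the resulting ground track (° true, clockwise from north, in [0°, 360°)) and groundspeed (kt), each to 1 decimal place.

Leg 1: track=222.6°, groundspeed=140.9 kt
Leg 2: track=237.1°, groundspeed=146.9 kt
Leg 3: track=283.8°, groundspeed=129.4 kt
Leg 4: track=123.5°, groundspeed=51.1 kt

Leg 1: heading 209.2°; drift +13.4° → track 222.6°, groundspeed 140.9 kt
Leg 2: heading 232.1°; drift +5.0° → track 237.1°, groundspeed 146.9 kt
Leg 3: heading 305.4°; drift -21.6° → track 283.8°, groundspeed 129.4 kt
Leg 4: heading 93.3°; drift +30.2° → track 123.5°, groundspeed 51.1 kt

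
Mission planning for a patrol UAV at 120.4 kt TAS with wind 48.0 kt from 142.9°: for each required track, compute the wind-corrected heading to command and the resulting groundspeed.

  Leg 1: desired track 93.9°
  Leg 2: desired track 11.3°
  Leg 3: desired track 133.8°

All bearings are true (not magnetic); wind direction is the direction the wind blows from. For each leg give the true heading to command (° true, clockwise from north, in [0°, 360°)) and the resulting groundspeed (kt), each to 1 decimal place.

Leg 1: heading=111.4°, groundspeed=83.3 kt
Leg 2: heading=28.6°, groundspeed=146.8 kt
Leg 3: heading=137.4°, groundspeed=72.8 kt

Leg 1: desired track 93.9°; wind correction +17.5° → command heading 111.4°, groundspeed 83.3 kt
Leg 2: desired track 11.3°; wind correction +17.3° → command heading 28.6°, groundspeed 146.8 kt
Leg 3: desired track 133.8°; wind correction +3.6° → command heading 137.4°, groundspeed 72.8 kt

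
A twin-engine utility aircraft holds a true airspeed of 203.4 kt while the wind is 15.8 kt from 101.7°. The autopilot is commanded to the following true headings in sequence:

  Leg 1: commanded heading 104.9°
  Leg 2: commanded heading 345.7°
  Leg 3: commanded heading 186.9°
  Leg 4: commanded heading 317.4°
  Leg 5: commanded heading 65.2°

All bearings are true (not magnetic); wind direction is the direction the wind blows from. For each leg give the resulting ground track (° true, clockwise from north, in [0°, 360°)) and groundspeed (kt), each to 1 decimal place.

Leg 1: track=105.2°, groundspeed=187.6 kt
Leg 2: track=341.8°, groundspeed=210.8 kt
Leg 3: track=191.4°, groundspeed=202.7 kt
Leg 4: track=315.0°, groundspeed=216.4 kt
Leg 5: track=62.4°, groundspeed=190.9 kt

Leg 1: heading 104.9°; drift +0.3° → track 105.2°, groundspeed 187.6 kt
Leg 2: heading 345.7°; drift -3.9° → track 341.8°, groundspeed 210.8 kt
Leg 3: heading 186.9°; drift +4.5° → track 191.4°, groundspeed 202.7 kt
Leg 4: heading 317.4°; drift -2.4° → track 315.0°, groundspeed 216.4 kt
Leg 5: heading 65.2°; drift -2.8° → track 62.4°, groundspeed 190.9 kt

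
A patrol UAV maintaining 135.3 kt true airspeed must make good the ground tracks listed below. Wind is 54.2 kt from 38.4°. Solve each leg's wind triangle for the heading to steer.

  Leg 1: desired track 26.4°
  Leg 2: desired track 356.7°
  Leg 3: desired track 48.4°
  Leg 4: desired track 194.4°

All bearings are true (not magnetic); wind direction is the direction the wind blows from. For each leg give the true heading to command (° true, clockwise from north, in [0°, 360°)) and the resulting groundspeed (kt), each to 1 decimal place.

Leg 1: desired track 26.4°; wind correction +4.8° → command heading 31.2°, groundspeed 81.8 kt
Leg 2: desired track 356.7°; wind correction +15.5° → command heading 12.2°, groundspeed 89.9 kt
Leg 3: desired track 48.4°; wind correction -4.0° → command heading 44.4°, groundspeed 81.6 kt
Leg 4: desired track 194.4°; wind correction -9.4° → command heading 185.0°, groundspeed 183.0 kt

Leg 1: heading=31.2°, groundspeed=81.8 kt
Leg 2: heading=12.2°, groundspeed=89.9 kt
Leg 3: heading=44.4°, groundspeed=81.6 kt
Leg 4: heading=185.0°, groundspeed=183.0 kt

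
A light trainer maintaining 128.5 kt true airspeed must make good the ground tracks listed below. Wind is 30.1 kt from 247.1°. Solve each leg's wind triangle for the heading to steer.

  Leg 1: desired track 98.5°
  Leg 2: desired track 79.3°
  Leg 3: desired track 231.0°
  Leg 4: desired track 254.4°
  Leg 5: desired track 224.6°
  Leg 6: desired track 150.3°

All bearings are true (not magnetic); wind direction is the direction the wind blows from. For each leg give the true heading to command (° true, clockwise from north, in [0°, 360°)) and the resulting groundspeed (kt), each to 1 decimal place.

Leg 1: desired track 98.5°; wind correction +7.0° → command heading 105.5°, groundspeed 153.2 kt
Leg 2: desired track 79.3°; wind correction +2.8° → command heading 82.1°, groundspeed 157.8 kt
Leg 3: desired track 231.0°; wind correction +3.7° → command heading 234.7°, groundspeed 99.3 kt
Leg 4: desired track 254.4°; wind correction -1.7° → command heading 252.7°, groundspeed 98.6 kt
Leg 5: desired track 224.6°; wind correction +5.1° → command heading 229.7°, groundspeed 100.2 kt
Leg 6: desired track 150.3°; wind correction +13.4° → command heading 163.7°, groundspeed 128.5 kt

Leg 1: heading=105.5°, groundspeed=153.2 kt
Leg 2: heading=82.1°, groundspeed=157.8 kt
Leg 3: heading=234.7°, groundspeed=99.3 kt
Leg 4: heading=252.7°, groundspeed=98.6 kt
Leg 5: heading=229.7°, groundspeed=100.2 kt
Leg 6: heading=163.7°, groundspeed=128.5 kt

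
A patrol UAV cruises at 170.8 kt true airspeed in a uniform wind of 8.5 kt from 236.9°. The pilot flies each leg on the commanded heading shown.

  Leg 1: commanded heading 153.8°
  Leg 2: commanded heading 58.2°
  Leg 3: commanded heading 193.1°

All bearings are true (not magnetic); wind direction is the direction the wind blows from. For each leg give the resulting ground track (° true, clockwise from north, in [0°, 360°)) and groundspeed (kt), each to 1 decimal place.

Leg 1: heading 153.8°; drift -2.8° → track 151.0°, groundspeed 170.0 kt
Leg 2: heading 58.2°; drift -0.1° → track 58.1°, groundspeed 179.3 kt
Leg 3: heading 193.1°; drift -2.0° → track 191.1°, groundspeed 164.8 kt

Leg 1: track=151.0°, groundspeed=170.0 kt
Leg 2: track=58.1°, groundspeed=179.3 kt
Leg 3: track=191.1°, groundspeed=164.8 kt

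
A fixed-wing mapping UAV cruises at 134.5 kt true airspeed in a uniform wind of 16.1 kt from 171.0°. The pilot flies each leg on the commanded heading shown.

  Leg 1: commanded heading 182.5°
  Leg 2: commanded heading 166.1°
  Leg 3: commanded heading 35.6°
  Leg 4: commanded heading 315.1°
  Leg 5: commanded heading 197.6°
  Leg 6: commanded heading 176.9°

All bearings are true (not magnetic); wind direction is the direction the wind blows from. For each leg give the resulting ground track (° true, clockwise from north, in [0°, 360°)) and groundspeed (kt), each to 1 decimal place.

Leg 1: track=184.0°, groundspeed=118.8 kt
Leg 2: track=165.4°, groundspeed=118.5 kt
Leg 3: track=31.2°, groundspeed=146.4 kt
Leg 4: track=318.8°, groundspeed=147.8 kt
Leg 5: track=201.0°, groundspeed=120.3 kt
Leg 6: track=177.7°, groundspeed=118.5 kt

Leg 1: heading 182.5°; drift +1.5° → track 184.0°, groundspeed 118.8 kt
Leg 2: heading 166.1°; drift -0.7° → track 165.4°, groundspeed 118.5 kt
Leg 3: heading 35.6°; drift -4.4° → track 31.2°, groundspeed 146.4 kt
Leg 4: heading 315.1°; drift +3.7° → track 318.8°, groundspeed 147.8 kt
Leg 5: heading 197.6°; drift +3.4° → track 201.0°, groundspeed 120.3 kt
Leg 6: heading 176.9°; drift +0.8° → track 177.7°, groundspeed 118.5 kt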